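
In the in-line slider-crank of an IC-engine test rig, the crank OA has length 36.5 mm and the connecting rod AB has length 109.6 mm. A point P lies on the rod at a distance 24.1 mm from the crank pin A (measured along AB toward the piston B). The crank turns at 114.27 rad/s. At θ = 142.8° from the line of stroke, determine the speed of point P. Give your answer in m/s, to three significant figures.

ω = 114.3 rad/s.  Crank-pin speed |V_A| = rω = 4.1709 m/s, perpendicular to OA.
Rod angle: sinφ = −(r/L) sinθ ⇒ φ = -11.616°; ω_rod = −rω cosθ/√(L²−r²sin²θ) = +30.946 rad/s.
V_P = V_A + ω_rod × AP, with AP = 0.0241 m along the rod.
Components: V_Px = −rω sinθ − a·ω_rod·sinφ = -2.3715 m/s;  V_Py = rω cosθ + a·ω_rod·cosφ = -2.5917 m/s.
|V_P| = √(V_Px² + V_Py²) = 3.513 m/s.

3.51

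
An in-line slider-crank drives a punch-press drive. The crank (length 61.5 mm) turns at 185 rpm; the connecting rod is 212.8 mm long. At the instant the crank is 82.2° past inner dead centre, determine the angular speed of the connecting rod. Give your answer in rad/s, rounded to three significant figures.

0.793

ω = 19.37 rad/s (converted from 185 rpm).
The rod makes angle φ with the slider axis where L sinφ = r sinθ; differentiating, L cosφ·φ̇ = r ω cosθ.
L cosφ = √(L² − r² sin²θ) = 0.20389 m.
|ω_rod| = r ω |cosθ| / √(L² − r² sin²θ) = 0.0615·19.37·0.13572/0.20389 = 0.79306 rad/s.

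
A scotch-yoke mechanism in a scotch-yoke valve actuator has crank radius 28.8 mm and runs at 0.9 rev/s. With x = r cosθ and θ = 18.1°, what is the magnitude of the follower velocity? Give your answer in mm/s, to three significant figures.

ω = 5.655 rad/s (from 0.9 rev/s).
x = r cosθ ⇒ ẋ = −rω sinθ.
|v| = rω|sinθ| = 0.0288·5.655·|sin 18.1°| = 0.050597 m/s = 50.597 mm/s.

50.6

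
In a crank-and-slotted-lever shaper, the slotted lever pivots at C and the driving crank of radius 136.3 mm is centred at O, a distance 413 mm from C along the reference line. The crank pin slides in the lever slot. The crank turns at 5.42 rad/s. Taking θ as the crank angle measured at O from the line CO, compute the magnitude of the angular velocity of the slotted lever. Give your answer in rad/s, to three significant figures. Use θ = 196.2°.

2.37

ω = 5.42 rad/s
Crank pin A relative to C: A = (d + r cosθ, r sinθ); lever angle φ = atan2(r sinθ, d + r cosθ).
Differentiating tanφ: φ̇ = rω(d cosθ + r)/(d² + r² + 2dr cosθ).
d² + r² + 2dr cosθ = |CA|² = 0.0810332 m²;  d cosθ + r = -0.2603 m.
|ω_lever| = |0.1363·5.42·-0.2603| / 0.0810332 = 2.3731 rad/s.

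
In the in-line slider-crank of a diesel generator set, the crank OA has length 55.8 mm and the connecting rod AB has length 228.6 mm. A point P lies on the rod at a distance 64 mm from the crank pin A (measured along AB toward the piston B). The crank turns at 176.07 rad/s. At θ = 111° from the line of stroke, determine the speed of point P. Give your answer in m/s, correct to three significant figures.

ω = 176.1 rad/s.  Crank-pin speed |V_A| = rω = 9.8247 m/s, perpendicular to OA.
Rod angle: sinφ = −(r/L) sinθ ⇒ φ = -13.172°; ω_rod = −rω cosθ/√(L²−r²sin²θ) = +15.818 rad/s.
V_P = V_A + ω_rod × AP, with AP = 0.064 m along the rod.
Components: V_Px = −rω sinθ − a·ω_rod·sinφ = -8.9415 m/s;  V_Py = rω cosθ + a·ω_rod·cosφ = -2.5351 m/s.
|V_P| = √(V_Px² + V_Py²) = 9.2939 m/s.

9.29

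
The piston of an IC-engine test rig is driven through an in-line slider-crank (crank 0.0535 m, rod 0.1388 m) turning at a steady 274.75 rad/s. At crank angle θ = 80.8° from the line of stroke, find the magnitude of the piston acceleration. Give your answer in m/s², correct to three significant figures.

ω = 274.8 rad/s
x(θ) = r cosθ + √(L² − r² sin²θ); with ω constant, a = ω²·d²x/dθ².
d²x/dθ² = −r cosθ − r²(cos2θ)/√u − r⁴ sin²2θ/(4u^{3/2}),  u = L² − r² sin²θ = 0.0164764 m².
Substituting r = 0.0535 m, L = 0.1388 m, θ = 80.8°: d²x/dθ² = +0.012508 m.
a = ω²·d²x/dθ² = (274.8)²·(+0.012508) = +944.23 m/s²;  |a| = 944.23 m/s².

944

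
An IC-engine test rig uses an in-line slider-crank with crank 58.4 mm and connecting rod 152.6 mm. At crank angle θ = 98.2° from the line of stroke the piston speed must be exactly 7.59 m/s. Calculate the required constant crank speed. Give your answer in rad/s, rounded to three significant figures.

For an in-line slider-crank, |v_piston| = rω|sinθ|·[1 + r cosθ/√(L² − r² sin²θ)].
With r = 0.0584 m, L = 0.1526 m, θ = 98.2°: the bracketed kinematic factor |dx/dθ| = 0.054394 m.
ω = v/|dx/dθ| = 7.59/0.054394 = 139.54 rad/s.

140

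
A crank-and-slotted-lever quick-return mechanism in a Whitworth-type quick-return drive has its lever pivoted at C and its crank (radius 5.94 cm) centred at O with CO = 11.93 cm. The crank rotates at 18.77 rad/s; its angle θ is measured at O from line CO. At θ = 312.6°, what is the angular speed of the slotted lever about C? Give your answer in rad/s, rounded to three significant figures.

5.71

ω = 18.77 rad/s
Crank pin A relative to C: A = (d + r cosθ, r sinθ); lever angle φ = atan2(r sinθ, d + r cosθ).
Differentiating tanφ: φ̇ = rω(d cosθ + r)/(d² + r² + 2dr cosθ).
d² + r² + 2dr cosθ = |CA|² = 0.0273541 m²;  d cosθ + r = +0.14015 m.
|ω_lever| = |0.0594·18.77·+0.14015| / 0.0273541 = 5.7125 rad/s.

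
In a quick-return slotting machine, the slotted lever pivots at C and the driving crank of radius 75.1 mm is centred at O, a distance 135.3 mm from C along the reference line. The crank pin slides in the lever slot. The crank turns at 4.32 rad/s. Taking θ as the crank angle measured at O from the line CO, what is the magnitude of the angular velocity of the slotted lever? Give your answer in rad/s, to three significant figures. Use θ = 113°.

0.451

ω = 4.32 rad/s
Crank pin A relative to C: A = (d + r cosθ, r sinθ); lever angle φ = atan2(r sinθ, d + r cosθ).
Differentiating tanφ: φ̇ = rω(d cosθ + r)/(d² + r² + 2dr cosθ).
d² + r² + 2dr cosθ = |CA|² = 0.0160056 m²;  d cosθ + r = +0.022234 m.
|ω_lever| = |0.0751·4.32·+0.022234| / 0.0160056 = 0.45068 rad/s.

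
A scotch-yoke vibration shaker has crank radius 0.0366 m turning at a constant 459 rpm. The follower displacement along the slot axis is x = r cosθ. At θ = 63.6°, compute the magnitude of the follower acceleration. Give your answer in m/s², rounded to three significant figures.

37.6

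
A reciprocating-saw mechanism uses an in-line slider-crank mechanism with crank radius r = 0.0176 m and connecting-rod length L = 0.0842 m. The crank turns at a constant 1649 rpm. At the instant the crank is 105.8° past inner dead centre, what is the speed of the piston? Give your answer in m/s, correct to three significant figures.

2.75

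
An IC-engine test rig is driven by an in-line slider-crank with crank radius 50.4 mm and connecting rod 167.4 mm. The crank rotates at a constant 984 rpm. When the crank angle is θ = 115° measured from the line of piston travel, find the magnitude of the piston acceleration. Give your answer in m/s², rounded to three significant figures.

ω = 2π·984/60 = 103 rad/s
x(θ) = r cosθ + √(L² − r² sin²θ); with ω constant, a = ω²·d²x/dθ².
d²x/dθ² = −r cosθ − r²(cos2θ)/√u − r⁴ sin²2θ/(4u^{3/2}),  u = L² − r² sin²θ = 0.0259363 m².
Substituting r = 0.0504 m, L = 0.1674 m, θ = 115°: d²x/dθ² = +0.031212 m.
a = ω²·d²x/dθ² = (103)²·(+0.031212) = +331.41 m/s²;  |a| = 331.41 m/s².

331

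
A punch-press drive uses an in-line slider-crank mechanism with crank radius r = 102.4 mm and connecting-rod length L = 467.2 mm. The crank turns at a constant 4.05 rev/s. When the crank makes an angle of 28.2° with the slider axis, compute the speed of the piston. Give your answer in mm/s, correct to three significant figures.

ω = 2π·4.05 = 25.45 rad/s
For an in-line slider-crank, x = r cosθ + √(L² − r² sin²θ), so v = −rω sinθ·[1 + r cosθ/√(L² − r² sin²θ)].
With r = 0.1024 m, L = 0.4672 m, θ = 28.2°: √(L² − r² sin²θ) = 0.46469 m.
v = −0.1024·25.45·0.47255·[1 + 0.1024·0.88130/0.46469] = -1.4705 m/s.
|v| = 1.4705 m/s = 1470.5 mm/s.

1470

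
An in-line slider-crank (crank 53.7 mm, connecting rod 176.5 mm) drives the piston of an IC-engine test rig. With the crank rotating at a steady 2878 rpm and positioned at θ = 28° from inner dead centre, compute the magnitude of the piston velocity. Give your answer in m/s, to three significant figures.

9.66

ω = 2π·2878/60 = 301.4 rad/s
For an in-line slider-crank, x = r cosθ + √(L² − r² sin²θ), so v = −rω sinθ·[1 + r cosθ/√(L² − r² sin²θ)].
With r = 0.0537 m, L = 0.1765 m, θ = 28°: √(L² − r² sin²θ) = 0.17469 m.
v = −0.0537·301.4·0.46947·[1 + 0.0537·0.88295/0.17469] = -9.6603 m/s.
|v| = 9.6603 m/s.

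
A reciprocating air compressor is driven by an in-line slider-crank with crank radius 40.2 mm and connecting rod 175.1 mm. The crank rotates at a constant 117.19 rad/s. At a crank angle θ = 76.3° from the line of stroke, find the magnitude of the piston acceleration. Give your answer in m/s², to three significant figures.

ω = 117.2 rad/s
x(θ) = r cosθ + √(L² − r² sin²θ); with ω constant, a = ω²·d²x/dθ².
d²x/dθ² = −r cosθ − r²(cos2θ)/√u − r⁴ sin²2θ/(4u^{3/2}),  u = L² − r² sin²θ = 0.0291346 m².
Substituting r = 0.0402 m, L = 0.1751 m, θ = 76.3°: d²x/dθ² = -0.0011431 m.
a = ω²·d²x/dθ² = (117.2)²·(-0.0011431) = -15.698 m/s²;  |a| = 15.698 m/s².

15.7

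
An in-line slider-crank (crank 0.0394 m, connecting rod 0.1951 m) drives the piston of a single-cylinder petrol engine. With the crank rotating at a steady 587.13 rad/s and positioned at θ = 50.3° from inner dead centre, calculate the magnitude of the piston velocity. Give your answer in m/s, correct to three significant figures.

20.1

ω = 587.1 rad/s
For an in-line slider-crank, x = r cosθ + √(L² − r² sin²θ), so v = −rω sinθ·[1 + r cosθ/√(L² − r² sin²θ)].
With r = 0.0394 m, L = 0.1951 m, θ = 50.3°: √(L² − r² sin²θ) = 0.19273 m.
v = −0.0394·587.1·0.76940·[1 + 0.0394·0.63877/0.19273] = -20.123 m/s.
|v| = 20.123 m/s.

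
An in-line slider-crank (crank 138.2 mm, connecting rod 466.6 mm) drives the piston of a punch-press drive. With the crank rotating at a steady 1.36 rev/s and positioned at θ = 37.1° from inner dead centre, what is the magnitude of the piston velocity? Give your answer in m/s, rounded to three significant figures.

ω = 2π·1.36 = 8.545 rad/s
For an in-line slider-crank, x = r cosθ + √(L² − r² sin²θ), so v = −rω sinθ·[1 + r cosθ/√(L² − r² sin²θ)].
With r = 0.1382 m, L = 0.4666 m, θ = 37.1°: √(L² − r² sin²θ) = 0.45909 m.
v = −0.1382·8.545·0.60321·[1 + 0.1382·0.79758/0.45909] = -0.88338 m/s.
|v| = 0.88338 m/s.

0.883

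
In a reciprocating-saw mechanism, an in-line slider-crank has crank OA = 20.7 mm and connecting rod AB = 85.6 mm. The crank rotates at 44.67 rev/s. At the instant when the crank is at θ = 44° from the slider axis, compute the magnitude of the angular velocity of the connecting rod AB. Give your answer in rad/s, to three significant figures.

49.5

ω = 280.7 rad/s (converted from 44.67 rev/s).
The rod makes angle φ with the slider axis where L sinφ = r sinθ; differentiating, L cosφ·φ̇ = r ω cosθ.
L cosφ = √(L² − r² sin²θ) = 0.084384 m.
|ω_rod| = r ω |cosθ| / √(L² − r² sin²θ) = 0.0207·280.7·0.71934/0.084384 = 49.527 rad/s.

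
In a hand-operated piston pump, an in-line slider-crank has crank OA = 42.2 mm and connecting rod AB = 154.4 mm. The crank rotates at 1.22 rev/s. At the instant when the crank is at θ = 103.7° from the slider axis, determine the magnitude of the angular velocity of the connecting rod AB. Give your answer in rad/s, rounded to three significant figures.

0.515

ω = 7.665 rad/s (converted from 1.22 rev/s).
The rod makes angle φ with the slider axis where L sinφ = r sinθ; differentiating, L cosφ·φ̇ = r ω cosθ.
L cosφ = √(L² − r² sin²θ) = 0.14886 m.
|ω_rod| = r ω |cosθ| / √(L² − r² sin²θ) = 0.0422·7.665·0.23684/0.14886 = 0.51468 rad/s.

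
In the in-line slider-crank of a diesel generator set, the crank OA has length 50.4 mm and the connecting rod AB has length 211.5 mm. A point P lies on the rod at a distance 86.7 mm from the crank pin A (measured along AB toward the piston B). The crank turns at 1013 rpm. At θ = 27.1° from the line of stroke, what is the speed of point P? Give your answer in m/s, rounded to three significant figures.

3.86

ω = 106.1 rad/s.  Crank-pin speed |V_A| = rω = 5.3465 m/s, perpendicular to OA.
Rod angle: sinφ = −(r/L) sinθ ⇒ φ = -6.232°; ω_rod = −rω cosθ/√(L²−r²sin²θ) = -22.637 rad/s.
V_P = V_A + ω_rod × AP, with AP = 0.0867 m along the rod.
Components: V_Px = −rω sinθ − a·ω_rod·sinφ = -2.6486 m/s;  V_Py = rω cosθ + a·ω_rod·cosφ = +2.8084 m/s.
|V_P| = √(V_Px² + V_Py²) = 3.8604 m/s.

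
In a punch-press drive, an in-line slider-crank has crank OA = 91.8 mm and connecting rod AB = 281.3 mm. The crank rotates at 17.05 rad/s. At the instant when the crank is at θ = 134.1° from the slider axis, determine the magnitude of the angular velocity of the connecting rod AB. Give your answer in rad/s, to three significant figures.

ω = 17.05 rad/s
The rod makes angle φ with the slider axis where L sinφ = r sinθ; differentiating, L cosφ·φ̇ = r ω cosθ.
L cosφ = √(L² − r² sin²θ) = 0.27347 m.
|ω_rod| = r ω |cosθ| / √(L² − r² sin²θ) = 0.0918·17.05·0.69591/0.27347 = 3.9831 rad/s.

3.98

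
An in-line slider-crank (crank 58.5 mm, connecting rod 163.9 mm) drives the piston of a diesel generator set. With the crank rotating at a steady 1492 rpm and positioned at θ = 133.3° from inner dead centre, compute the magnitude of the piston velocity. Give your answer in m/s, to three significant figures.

4.97

ω = 2π·1492/60 = 156.2 rad/s
For an in-line slider-crank, x = r cosθ + √(L² − r² sin²θ), so v = −rω sinθ·[1 + r cosθ/√(L² − r² sin²θ)].
With r = 0.0585 m, L = 0.1639 m, θ = 133.3°: √(L² − r² sin²θ) = 0.15827 m.
v = −0.0585·156.2·0.72777·[1 + 0.0585·-0.68582/0.15827] = -4.9658 m/s.
|v| = 4.9658 m/s.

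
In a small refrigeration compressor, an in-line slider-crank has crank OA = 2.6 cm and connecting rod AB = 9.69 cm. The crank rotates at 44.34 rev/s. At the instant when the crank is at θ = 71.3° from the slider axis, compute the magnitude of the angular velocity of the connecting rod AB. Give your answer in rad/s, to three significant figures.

24.8

ω = 278.6 rad/s (converted from 44.34 rev/s).
The rod makes angle φ with the slider axis where L sinφ = r sinθ; differentiating, L cosφ·φ̇ = r ω cosθ.
L cosφ = √(L² − r² sin²θ) = 0.093718 m.
|ω_rod| = r ω |cosθ| / √(L² − r² sin²θ) = 0.026·278.6·0.32061/0.093718 = 24.78 rad/s.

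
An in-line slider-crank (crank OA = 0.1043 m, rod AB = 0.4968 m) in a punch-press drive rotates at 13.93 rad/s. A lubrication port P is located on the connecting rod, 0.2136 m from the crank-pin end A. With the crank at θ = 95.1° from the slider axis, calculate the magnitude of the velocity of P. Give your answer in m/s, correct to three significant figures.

1.44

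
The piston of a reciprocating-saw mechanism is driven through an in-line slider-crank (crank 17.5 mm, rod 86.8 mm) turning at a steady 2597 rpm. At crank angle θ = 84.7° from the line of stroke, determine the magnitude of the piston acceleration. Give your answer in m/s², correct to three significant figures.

142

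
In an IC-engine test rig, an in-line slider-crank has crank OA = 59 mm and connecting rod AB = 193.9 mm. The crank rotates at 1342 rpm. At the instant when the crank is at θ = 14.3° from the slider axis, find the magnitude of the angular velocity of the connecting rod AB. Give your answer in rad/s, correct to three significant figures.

ω = 140.5 rad/s (converted from 1342 rpm).
The rod makes angle φ with the slider axis where L sinφ = r sinθ; differentiating, L cosφ·φ̇ = r ω cosθ.
L cosφ = √(L² − r² sin²θ) = 0.19335 m.
|ω_rod| = r ω |cosθ| / √(L² − r² sin²θ) = 0.059·140.5·0.96902/0.19335 = 41.554 rad/s.

41.6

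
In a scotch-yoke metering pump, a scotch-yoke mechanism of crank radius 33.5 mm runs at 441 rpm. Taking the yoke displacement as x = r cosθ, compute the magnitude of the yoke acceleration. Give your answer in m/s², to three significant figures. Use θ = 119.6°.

35.3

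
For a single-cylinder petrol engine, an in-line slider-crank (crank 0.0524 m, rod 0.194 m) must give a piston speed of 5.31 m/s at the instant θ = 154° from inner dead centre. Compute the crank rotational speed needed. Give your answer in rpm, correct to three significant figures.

For an in-line slider-crank, |v_piston| = rω|sinθ|·[1 + r cosθ/√(L² − r² sin²θ)].
With r = 0.0524 m, L = 0.194 m, θ = 154°: the bracketed kinematic factor |dx/dθ| = 0.017355 m.
ω = v/|dx/dθ| = 5.31/0.017355 = 305.97 rad/s.
N = 60ω/(2π) = 2921.8 rpm.

2920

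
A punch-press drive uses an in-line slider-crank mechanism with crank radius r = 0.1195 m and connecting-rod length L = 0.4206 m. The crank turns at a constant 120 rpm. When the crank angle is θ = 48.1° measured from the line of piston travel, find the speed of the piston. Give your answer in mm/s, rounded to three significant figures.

1330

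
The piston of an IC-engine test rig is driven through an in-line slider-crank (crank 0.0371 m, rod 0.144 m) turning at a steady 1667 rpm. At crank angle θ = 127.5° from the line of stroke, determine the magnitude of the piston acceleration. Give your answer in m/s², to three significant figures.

ω = 2π·1667/60 = 174.6 rad/s
x(θ) = r cosθ + √(L² − r² sin²θ); with ω constant, a = ω²·d²x/dθ².
d²x/dθ² = −r cosθ − r²(cos2θ)/√u − r⁴ sin²2θ/(4u^{3/2}),  u = L² − r² sin²θ = 0.0198697 m².
Substituting r = 0.0371 m, L = 0.144 m, θ = 127.5°: d²x/dθ² = +0.024955 m.
a = ω²·d²x/dθ² = (174.6)²·(+0.024955) = +760.46 m/s²;  |a| = 760.46 m/s².

760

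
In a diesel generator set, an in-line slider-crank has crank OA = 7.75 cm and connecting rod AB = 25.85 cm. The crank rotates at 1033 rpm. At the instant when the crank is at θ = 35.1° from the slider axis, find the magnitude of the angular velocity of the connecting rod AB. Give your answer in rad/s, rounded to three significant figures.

ω = 108.2 rad/s (converted from 1033 rpm).
The rod makes angle φ with the slider axis where L sinφ = r sinθ; differentiating, L cosφ·φ̇ = r ω cosθ.
L cosφ = √(L² − r² sin²θ) = 0.25463 m.
|ω_rod| = r ω |cosθ| / √(L² − r² sin²θ) = 0.0775·108.2·0.81815/0.25463 = 26.937 rad/s.

26.9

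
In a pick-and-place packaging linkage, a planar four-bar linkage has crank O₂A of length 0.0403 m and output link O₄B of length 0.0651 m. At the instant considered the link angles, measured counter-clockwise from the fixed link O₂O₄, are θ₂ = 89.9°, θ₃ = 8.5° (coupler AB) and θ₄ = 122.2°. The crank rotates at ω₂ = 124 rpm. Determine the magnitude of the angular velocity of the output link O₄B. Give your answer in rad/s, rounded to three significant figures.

ω₂ = 12.99 rad/s (from 124 rpm).
Differentiating the loop-closure r₂e^{iθ₂}+r₃e^{iθ₃}=r₁+r₄e^{iθ₄} gives r₂ω₂e^{iθ₂}+r₃ω₃e^{iθ₃}=r₄ω₄e^{iθ₄}.
Eliminating the other unknown: ω₄ = r₂ω₂ sin(θ₂−θ₃) / [r₄ sin(θ₄−θ₃)].
Numerator sine = +0.98876; denominator sine = +0.91566.
Result = 0.0403·12.99·(+0.98876) / (0.0651·(+0.91566)) = +8.6802 rad/s; magnitude 8.6802 rad/s.

8.68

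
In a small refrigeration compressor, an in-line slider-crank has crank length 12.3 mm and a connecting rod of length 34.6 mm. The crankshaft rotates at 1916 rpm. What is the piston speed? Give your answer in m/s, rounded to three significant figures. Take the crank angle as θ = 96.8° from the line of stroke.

ω = 2π·1916/60 = 200.6 rad/s
For an in-line slider-crank, x = r cosθ + √(L² − r² sin²θ), so v = −rω sinθ·[1 + r cosθ/√(L² − r² sin²θ)].
With r = 0.0123 m, L = 0.0346 m, θ = 96.8°: √(L² − r² sin²θ) = 0.032373 m.
v = −0.0123·200.6·0.99297·[1 + 0.0123·-0.11840/0.032373] = -2.3403 m/s.
|v| = 2.3403 m/s.

2.34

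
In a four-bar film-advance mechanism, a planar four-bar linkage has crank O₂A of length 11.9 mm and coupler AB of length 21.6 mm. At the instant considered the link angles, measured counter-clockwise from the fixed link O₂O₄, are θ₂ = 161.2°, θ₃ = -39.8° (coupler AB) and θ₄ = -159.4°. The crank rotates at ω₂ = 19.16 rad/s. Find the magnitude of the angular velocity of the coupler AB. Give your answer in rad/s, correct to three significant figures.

7.71

ω₂ = 19.16 rad/s
Differentiating the loop-closure r₂e^{iθ₂}+r₃e^{iθ₃}=r₁+r₄e^{iθ₄} gives r₂ω₂e^{iθ₂}+r₃ω₃e^{iθ₃}=r₄ω₄e^{iθ₄}.
Eliminating the other unknown: ω₃ = r₂ω₂ sin(θ₄−θ₂) / [r₃ sin(θ₃−θ₄)].
Numerator sine = +0.63473; denominator sine = +0.86949.
Result = 0.0119·19.16·(+0.63473) / (0.0216·(+0.86949)) = +7.7057 rad/s; magnitude 7.7057 rad/s.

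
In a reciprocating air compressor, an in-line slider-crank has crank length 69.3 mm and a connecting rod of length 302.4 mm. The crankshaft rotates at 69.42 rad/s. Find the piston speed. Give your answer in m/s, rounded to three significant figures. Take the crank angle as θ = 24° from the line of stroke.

2.37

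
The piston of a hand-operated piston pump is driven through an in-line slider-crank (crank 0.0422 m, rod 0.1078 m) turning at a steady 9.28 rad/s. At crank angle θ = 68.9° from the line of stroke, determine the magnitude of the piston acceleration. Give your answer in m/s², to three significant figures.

ω = 9.28 rad/s
x(θ) = r cosθ + √(L² − r² sin²θ); with ω constant, a = ω²·d²x/dθ².
d²x/dθ² = −r cosθ − r²(cos2θ)/√u − r⁴ sin²2θ/(4u^{3/2}),  u = L² − r² sin²θ = 0.0100708 m².
Substituting r = 0.0422 m, L = 0.1078 m, θ = 68.9°: d²x/dθ² = -0.0023997 m.
a = ω²·d²x/dθ² = (9.28)²·(-0.0023997) = -0.20666 m/s²;  |a| = 0.20666 m/s².

0.207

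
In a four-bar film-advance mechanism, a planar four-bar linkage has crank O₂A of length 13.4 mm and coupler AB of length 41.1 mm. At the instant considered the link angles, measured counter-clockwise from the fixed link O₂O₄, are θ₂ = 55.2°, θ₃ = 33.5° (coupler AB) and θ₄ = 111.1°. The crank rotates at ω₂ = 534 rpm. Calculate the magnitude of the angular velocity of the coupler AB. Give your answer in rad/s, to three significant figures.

15.5

ω₂ = 55.92 rad/s (from 534 rpm).
Differentiating the loop-closure r₂e^{iθ₂}+r₃e^{iθ₃}=r₁+r₄e^{iθ₄} gives r₂ω₂e^{iθ₂}+r₃ω₃e^{iθ₃}=r₄ω₄e^{iθ₄}.
Eliminating the other unknown: ω₃ = r₂ω₂ sin(θ₄−θ₂) / [r₃ sin(θ₃−θ₄)].
Numerator sine = +0.82806; denominator sine = -0.97667.
Result = 0.0134·55.92·(+0.82806) / (0.0411·(-0.97667)) = -15.458 rad/s; magnitude 15.458 rad/s.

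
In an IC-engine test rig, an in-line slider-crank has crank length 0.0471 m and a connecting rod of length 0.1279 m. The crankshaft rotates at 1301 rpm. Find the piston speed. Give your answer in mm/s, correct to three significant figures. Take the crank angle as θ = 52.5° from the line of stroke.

6280

ω = 2π·1301/60 = 136.2 rad/s
For an in-line slider-crank, x = r cosθ + √(L² − r² sin²θ), so v = −rω sinθ·[1 + r cosθ/√(L² − r² sin²θ)].
With r = 0.0471 m, L = 0.1279 m, θ = 52.5°: √(L² − r² sin²θ) = 0.12232 m.
v = −0.0471·136.2·0.79335·[1 + 0.0471·0.60876/0.12232] = -6.2842 m/s.
|v| = 6.2842 m/s = 6284.2 mm/s.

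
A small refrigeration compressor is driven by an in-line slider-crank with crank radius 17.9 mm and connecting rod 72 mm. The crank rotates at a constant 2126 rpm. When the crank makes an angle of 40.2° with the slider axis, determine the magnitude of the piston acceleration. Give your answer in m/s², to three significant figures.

718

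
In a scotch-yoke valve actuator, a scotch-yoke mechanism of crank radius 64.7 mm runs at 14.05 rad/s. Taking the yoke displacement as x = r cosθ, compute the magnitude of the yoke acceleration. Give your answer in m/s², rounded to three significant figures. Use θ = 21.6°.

11.9

ω = 14.05 rad/s
x = r cosθ ⇒ ẍ = −rω² cosθ (ω constant).
|a| = rω²|cosθ| = 0.0647·(14.05)²·|cos 21.6°| = 11.875 m/s².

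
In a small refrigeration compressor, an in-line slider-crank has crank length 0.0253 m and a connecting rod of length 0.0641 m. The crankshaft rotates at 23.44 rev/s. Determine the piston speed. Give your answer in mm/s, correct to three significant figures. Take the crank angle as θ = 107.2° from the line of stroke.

ω = 2π·23.4 = 147.3 rad/s
For an in-line slider-crank, x = r cosθ + √(L² − r² sin²θ), so v = −rω sinθ·[1 + r cosθ/√(L² − r² sin²θ)].
With r = 0.0253 m, L = 0.0641 m, θ = 107.2°: √(L² − r² sin²θ) = 0.059369 m.
v = −0.0253·147.3·0.95528·[1 + 0.0253·-0.29571/0.059369] = -3.1109 m/s.
|v| = 3.1109 m/s = 3110.9 mm/s.

3110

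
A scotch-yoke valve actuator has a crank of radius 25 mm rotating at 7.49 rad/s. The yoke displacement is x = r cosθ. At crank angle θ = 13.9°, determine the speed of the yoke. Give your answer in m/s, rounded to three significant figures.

ω = 7.49 rad/s
x = r cosθ ⇒ ẋ = −rω sinθ.
|v| = rω|sinθ| = 0.025·7.49·|sin 13.9°| = 0.044983 m/s.

0.0450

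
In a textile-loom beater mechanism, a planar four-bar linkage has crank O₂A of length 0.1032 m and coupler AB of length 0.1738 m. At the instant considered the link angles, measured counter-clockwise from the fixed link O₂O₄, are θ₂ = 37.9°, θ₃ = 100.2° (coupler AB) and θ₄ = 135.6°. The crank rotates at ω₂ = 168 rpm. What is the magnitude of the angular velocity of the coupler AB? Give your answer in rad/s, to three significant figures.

17.9

ω₂ = 17.59 rad/s (from 168 rpm).
Differentiating the loop-closure r₂e^{iθ₂}+r₃e^{iθ₃}=r₁+r₄e^{iθ₄} gives r₂ω₂e^{iθ₂}+r₃ω₃e^{iθ₃}=r₄ω₄e^{iθ₄}.
Eliminating the other unknown: ω₃ = r₂ω₂ sin(θ₄−θ₂) / [r₃ sin(θ₃−θ₄)].
Numerator sine = +0.99098; denominator sine = -0.57928.
Result = 0.1032·17.59·(+0.99098) / (0.1738·(-0.57928)) = -17.871 rad/s; magnitude 17.871 rad/s.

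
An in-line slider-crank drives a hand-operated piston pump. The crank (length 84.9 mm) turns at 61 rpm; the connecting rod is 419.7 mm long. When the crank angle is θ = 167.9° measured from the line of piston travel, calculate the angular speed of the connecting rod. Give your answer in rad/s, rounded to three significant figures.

1.26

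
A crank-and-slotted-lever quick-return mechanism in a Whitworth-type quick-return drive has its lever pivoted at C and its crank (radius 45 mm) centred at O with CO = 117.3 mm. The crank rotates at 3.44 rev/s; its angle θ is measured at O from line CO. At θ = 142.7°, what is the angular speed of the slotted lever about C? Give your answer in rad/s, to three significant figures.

6.36

ω = 21.61 rad/s (from 3.44 rev/s).
Crank pin A relative to C: A = (d + r cosθ, r sinθ); lever angle φ = atan2(r sinθ, d + r cosθ).
Differentiating tanφ: φ̇ = rω(d cosθ + r)/(d² + r² + 2dr cosθ).
d² + r² + 2dr cosθ = |CA|² = 0.00738648 m²;  d cosθ + r = -0.048309 m.
|ω_lever| = |0.045·21.61·-0.048309| / 0.00738648 = 6.3612 rad/s.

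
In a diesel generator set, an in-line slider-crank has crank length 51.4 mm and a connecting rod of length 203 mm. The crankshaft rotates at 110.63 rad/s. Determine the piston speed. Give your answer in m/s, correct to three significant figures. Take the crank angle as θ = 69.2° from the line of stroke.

ω = 110.6 rad/s
For an in-line slider-crank, x = r cosθ + √(L² − r² sin²θ), so v = −rω sinθ·[1 + r cosθ/√(L² − r² sin²θ)].
With r = 0.0514 m, L = 0.203 m, θ = 69.2°: √(L² − r² sin²θ) = 0.19723 m.
v = −0.0514·110.6·0.93483·[1 + 0.0514·0.35511/0.19723] = -5.8077 m/s.
|v| = 5.8077 m/s.

5.81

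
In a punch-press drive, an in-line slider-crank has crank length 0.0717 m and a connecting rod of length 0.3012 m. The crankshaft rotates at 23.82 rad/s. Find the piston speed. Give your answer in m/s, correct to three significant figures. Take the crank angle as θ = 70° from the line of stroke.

1.74

ω = 23.82 rad/s
For an in-line slider-crank, x = r cosθ + √(L² − r² sin²θ), so v = −rω sinθ·[1 + r cosθ/√(L² − r² sin²θ)].
With r = 0.0717 m, L = 0.3012 m, θ = 70°: √(L² − r² sin²θ) = 0.29357 m.
v = −0.0717·23.82·0.93969·[1 + 0.0717·0.34202/0.29357] = -1.739 m/s.
|v| = 1.739 m/s.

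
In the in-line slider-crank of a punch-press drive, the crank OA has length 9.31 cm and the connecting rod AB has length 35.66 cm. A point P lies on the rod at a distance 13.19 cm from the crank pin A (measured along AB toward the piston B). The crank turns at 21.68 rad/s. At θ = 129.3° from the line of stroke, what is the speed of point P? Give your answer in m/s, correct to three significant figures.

1.67

ω = 21.68 rad/s.  Crank-pin speed |V_A| = rω = 2.0184 m/s, perpendicular to OA.
Rod angle: sinφ = −(r/L) sinθ ⇒ φ = -11.656°; ω_rod = −rω cosθ/√(L²−r²sin²θ) = +3.6605 rad/s.
V_P = V_A + ω_rod × AP, with AP = 0.1319 m along the rod.
Components: V_Px = −rω sinθ − a·ω_rod·sinφ = -1.4644 m/s;  V_Py = rω cosθ + a·ω_rod·cosφ = -0.80556 m/s.
|V_P| = √(V_Px² + V_Py²) = 1.6713 m/s.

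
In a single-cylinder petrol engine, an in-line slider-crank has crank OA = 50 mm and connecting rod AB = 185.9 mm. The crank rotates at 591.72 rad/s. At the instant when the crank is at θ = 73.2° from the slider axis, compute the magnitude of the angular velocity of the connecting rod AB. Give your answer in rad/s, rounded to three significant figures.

ω = 591.7 rad/s
The rod makes angle φ with the slider axis where L sinφ = r sinθ; differentiating, L cosφ·φ̇ = r ω cosθ.
L cosφ = √(L² − r² sin²θ) = 0.17963 m.
|ω_rod| = r ω |cosθ| / √(L² − r² sin²θ) = 0.05·591.7·0.28903/0.17963 = 47.605 rad/s.

47.6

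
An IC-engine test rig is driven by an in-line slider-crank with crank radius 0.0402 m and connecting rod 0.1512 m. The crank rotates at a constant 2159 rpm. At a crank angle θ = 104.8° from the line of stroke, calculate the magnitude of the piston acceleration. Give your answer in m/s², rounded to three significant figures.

1010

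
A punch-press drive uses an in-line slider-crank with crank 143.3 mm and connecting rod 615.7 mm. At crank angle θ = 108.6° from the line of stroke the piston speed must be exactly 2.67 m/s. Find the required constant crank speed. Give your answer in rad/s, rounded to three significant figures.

21.3

For an in-line slider-crank, |v_piston| = rω|sinθ|·[1 + r cosθ/√(L² − r² sin²θ)].
With r = 0.1433 m, L = 0.6157 m, θ = 108.6°: the bracketed kinematic factor |dx/dθ| = 0.12548 m.
ω = v/|dx/dθ| = 2.67/0.12548 = 21.279 rad/s.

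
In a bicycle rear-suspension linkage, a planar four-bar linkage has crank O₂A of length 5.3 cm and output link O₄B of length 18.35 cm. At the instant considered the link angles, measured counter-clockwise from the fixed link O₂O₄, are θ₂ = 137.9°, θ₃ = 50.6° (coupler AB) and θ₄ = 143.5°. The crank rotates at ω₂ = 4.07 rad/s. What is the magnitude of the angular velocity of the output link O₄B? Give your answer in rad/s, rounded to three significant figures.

1.18

ω₂ = 4.07 rad/s
Differentiating the loop-closure r₂e^{iθ₂}+r₃e^{iθ₃}=r₁+r₄e^{iθ₄} gives r₂ω₂e^{iθ₂}+r₃ω₃e^{iθ₃}=r₄ω₄e^{iθ₄}.
Eliminating the other unknown: ω₄ = r₂ω₂ sin(θ₂−θ₃) / [r₄ sin(θ₄−θ₃)].
Numerator sine = +0.99889; denominator sine = +0.99872.
Result = 0.053·4.07·(+0.99889) / (0.1835·(+0.99872)) = +1.1757 rad/s; magnitude 1.1757 rad/s.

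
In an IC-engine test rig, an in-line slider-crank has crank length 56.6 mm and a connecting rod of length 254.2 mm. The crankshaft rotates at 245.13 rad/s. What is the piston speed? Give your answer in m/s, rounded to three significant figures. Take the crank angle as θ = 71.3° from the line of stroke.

ω = 245.1 rad/s
For an in-line slider-crank, x = r cosθ + √(L² − r² sin²θ), so v = −rω sinθ·[1 + r cosθ/√(L² − r² sin²θ)].
With r = 0.0566 m, L = 0.2542 m, θ = 71.3°: √(L² − r² sin²θ) = 0.24848 m.
v = −0.0566·245.1·0.94721·[1 + 0.0566·0.32061/0.24848] = -14.102 m/s.
|v| = 14.102 m/s.

14.1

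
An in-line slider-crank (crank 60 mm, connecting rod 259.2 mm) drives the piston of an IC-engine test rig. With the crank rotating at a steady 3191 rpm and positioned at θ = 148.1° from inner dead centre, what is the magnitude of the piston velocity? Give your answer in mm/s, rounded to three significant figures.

8500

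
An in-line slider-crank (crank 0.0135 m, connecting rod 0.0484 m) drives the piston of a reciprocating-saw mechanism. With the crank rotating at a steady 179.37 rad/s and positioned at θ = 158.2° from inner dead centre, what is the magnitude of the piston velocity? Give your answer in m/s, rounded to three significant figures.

0.665

ω = 179.4 rad/s
For an in-line slider-crank, x = r cosθ + √(L² − r² sin²θ), so v = −rω sinθ·[1 + r cosθ/√(L² − r² sin²θ)].
With r = 0.0135 m, L = 0.0484 m, θ = 158.2°: √(L² − r² sin²θ) = 0.04814 m.
v = −0.0135·179.4·0.37137·[1 + 0.0135·-0.92849/0.04814] = -0.66512 m/s.
|v| = 0.66512 m/s.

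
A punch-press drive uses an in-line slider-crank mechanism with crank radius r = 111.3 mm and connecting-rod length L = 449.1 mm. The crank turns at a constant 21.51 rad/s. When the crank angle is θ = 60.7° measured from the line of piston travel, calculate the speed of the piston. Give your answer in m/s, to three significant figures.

2.35

ω = 21.51 rad/s
For an in-line slider-crank, x = r cosθ + √(L² − r² sin²θ), so v = −rω sinθ·[1 + r cosθ/√(L² − r² sin²θ)].
With r = 0.1113 m, L = 0.4491 m, θ = 60.7°: √(L² − r² sin²θ) = 0.43849 m.
v = −0.1113·21.51·0.87207·[1 + 0.1113·0.48938/0.43849] = -2.3471 m/s.
|v| = 2.3471 m/s.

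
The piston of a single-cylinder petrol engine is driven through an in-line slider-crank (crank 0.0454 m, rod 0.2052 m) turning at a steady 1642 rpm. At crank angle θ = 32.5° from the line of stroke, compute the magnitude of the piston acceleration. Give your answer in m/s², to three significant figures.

1260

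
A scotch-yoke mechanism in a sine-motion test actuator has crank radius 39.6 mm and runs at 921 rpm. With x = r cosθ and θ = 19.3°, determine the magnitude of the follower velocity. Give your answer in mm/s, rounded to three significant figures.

ω = 96.45 rad/s (from 921 rpm).
x = r cosθ ⇒ ẋ = −rω sinθ.
|v| = rω|sinθ| = 0.0396·96.45·|sin 19.3°| = 1.2623 m/s = 1262.3 mm/s.

1260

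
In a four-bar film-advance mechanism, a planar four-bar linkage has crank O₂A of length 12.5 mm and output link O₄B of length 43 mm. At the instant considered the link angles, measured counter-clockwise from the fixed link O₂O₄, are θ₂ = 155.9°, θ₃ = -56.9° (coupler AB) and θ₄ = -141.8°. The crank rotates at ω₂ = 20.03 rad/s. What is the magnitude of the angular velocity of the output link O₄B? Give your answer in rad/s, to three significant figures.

3.17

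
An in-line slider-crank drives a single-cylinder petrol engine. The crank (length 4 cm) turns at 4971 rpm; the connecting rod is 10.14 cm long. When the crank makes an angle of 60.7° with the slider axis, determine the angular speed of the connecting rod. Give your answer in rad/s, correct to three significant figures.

107

ω = 520.6 rad/s (converted from 4971 rpm).
The rod makes angle φ with the slider axis where L sinφ = r sinθ; differentiating, L cosφ·φ̇ = r ω cosθ.
L cosφ = √(L² − r² sin²θ) = 0.095211 m.
|ω_rod| = r ω |cosθ| / √(L² − r² sin²θ) = 0.04·520.6·0.48938/0.095211 = 107.03 rad/s.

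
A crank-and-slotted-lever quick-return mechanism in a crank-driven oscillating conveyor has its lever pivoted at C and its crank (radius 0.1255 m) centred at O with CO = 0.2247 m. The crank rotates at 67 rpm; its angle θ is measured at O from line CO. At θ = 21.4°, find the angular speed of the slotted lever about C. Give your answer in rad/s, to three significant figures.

ω = 7.016 rad/s (from 67 rpm).
Crank pin A relative to C: A = (d + r cosθ, r sinθ); lever angle φ = atan2(r sinθ, d + r cosθ).
Differentiating tanφ: φ̇ = rω(d cosθ + r)/(d² + r² + 2dr cosθ).
d² + r² + 2dr cosθ = |CA|² = 0.118752 m²;  d cosθ + r = +0.33471 m.
|ω_lever| = |0.1255·7.016·+0.33471| / 0.118752 = 2.4818 rad/s.

2.48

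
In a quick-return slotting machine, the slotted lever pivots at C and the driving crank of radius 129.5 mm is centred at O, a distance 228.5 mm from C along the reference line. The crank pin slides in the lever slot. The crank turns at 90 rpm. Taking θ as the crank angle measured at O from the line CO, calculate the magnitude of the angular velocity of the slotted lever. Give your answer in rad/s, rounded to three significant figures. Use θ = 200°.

7.78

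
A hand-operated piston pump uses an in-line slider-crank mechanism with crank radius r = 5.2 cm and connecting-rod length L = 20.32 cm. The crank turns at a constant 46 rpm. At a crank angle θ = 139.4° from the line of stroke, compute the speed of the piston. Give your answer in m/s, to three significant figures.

ω = 2π·46/60 = 4.817 rad/s
For an in-line slider-crank, x = r cosθ + √(L² − r² sin²θ), so v = −rω sinθ·[1 + r cosθ/√(L² − r² sin²θ)].
With r = 0.052 m, L = 0.2032 m, θ = 139.4°: √(L² − r² sin²θ) = 0.20036 m.
v = −0.052·4.817·0.65077·[1 + 0.052·-0.75927/0.20036] = -0.13089 m/s.
|v| = 0.13089 m/s.

0.131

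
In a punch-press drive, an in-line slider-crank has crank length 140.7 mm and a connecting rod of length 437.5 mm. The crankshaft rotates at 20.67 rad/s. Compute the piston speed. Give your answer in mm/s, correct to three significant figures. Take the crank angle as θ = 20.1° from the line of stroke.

1300

ω = 20.67 rad/s
For an in-line slider-crank, x = r cosθ + √(L² − r² sin²θ), so v = −rω sinθ·[1 + r cosθ/√(L² − r² sin²θ)].
With r = 0.1407 m, L = 0.4375 m, θ = 20.1°: √(L² − r² sin²θ) = 0.43482 m.
v = −0.1407·20.67·0.34366·[1 + 0.1407·0.93909/0.43482] = -1.3032 m/s.
|v| = 1.3032 m/s = 1303.2 mm/s.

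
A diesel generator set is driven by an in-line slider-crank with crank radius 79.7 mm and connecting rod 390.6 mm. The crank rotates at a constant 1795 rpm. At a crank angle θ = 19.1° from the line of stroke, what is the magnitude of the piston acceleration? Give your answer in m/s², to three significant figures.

ω = 2π·1795/60 = 188 rad/s
x(θ) = r cosθ + √(L² − r² sin²θ); with ω constant, a = ω²·d²x/dθ².
d²x/dθ² = −r cosθ − r²(cos2θ)/√u − r⁴ sin²2θ/(4u^{3/2}),  u = L² − r² sin²θ = 0.151888 m².
Substituting r = 0.0797 m, L = 0.3906 m, θ = 19.1°: d²x/dθ² = -0.088186 m.
a = ω²·d²x/dθ² = (188)²·(-0.088186) = -3115.9 m/s²;  |a| = 3115.9 m/s².

3120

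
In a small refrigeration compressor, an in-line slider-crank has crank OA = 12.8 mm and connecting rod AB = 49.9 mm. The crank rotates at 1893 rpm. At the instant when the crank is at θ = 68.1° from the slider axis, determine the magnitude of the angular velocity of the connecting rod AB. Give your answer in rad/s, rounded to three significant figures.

ω = 198.2 rad/s (converted from 1893 rpm).
The rod makes angle φ with the slider axis where L sinφ = r sinθ; differentiating, L cosφ·φ̇ = r ω cosθ.
L cosφ = √(L² − r² sin²θ) = 0.048466 m.
|ω_rod| = r ω |cosθ| / √(L² − r² sin²θ) = 0.0128·198.2·0.37299/0.048466 = 19.527 rad/s.

19.5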